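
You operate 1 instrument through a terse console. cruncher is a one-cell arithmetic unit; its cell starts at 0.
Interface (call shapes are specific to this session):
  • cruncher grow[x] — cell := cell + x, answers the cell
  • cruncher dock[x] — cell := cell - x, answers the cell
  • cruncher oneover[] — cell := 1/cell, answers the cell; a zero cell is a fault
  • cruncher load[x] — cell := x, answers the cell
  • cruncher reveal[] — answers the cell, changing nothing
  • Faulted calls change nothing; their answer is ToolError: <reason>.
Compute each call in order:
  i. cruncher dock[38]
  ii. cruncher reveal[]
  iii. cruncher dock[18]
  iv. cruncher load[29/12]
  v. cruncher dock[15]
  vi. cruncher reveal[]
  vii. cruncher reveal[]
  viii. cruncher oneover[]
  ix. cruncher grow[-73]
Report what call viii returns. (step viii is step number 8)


Answer: -12/151

Derivation:
·→ cruncher dock(x=38)
·← -38
·→ cruncher reveal()
·← -38
·→ cruncher dock(x=18)
·← -56
·→ cruncher load(x=29/12)
·← 29/12
·→ cruncher dock(x=15)
·← -151/12
·→ cruncher reveal()
·← -151/12
·→ cruncher reveal()
·← -151/12
·→ cruncher oneover()
·← -12/151
·→ cruncher grow(x=-73)
·← -11035/151


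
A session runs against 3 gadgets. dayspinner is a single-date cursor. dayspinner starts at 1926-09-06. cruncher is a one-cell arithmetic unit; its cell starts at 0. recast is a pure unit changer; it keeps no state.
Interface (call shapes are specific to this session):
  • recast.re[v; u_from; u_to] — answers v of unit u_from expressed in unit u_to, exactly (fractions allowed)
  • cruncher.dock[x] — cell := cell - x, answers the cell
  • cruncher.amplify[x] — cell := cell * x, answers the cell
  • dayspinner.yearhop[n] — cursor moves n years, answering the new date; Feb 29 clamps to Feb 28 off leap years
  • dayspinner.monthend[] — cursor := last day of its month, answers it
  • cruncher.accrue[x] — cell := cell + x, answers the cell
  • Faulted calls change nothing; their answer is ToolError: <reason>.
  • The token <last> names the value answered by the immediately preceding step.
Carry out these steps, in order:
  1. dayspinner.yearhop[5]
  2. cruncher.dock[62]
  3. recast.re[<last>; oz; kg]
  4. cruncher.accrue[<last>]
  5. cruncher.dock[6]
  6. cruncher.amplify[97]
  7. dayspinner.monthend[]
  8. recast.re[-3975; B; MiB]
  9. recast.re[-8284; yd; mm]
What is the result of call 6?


-> yearhop(n=5)
<- 1931-09-06
-> dock(x=62)
<- -62
-> re(v=<last>, u_from=oz, u_to=kg)
<- -1406136347/800000000
-> accrue(x=<last>)
<- -51006136347/800000000
-> dock(x=6)
<- -55806136347/800000000
-> amplify(x=97)
<- -5413195225659/800000000
-> monthend()
<- 1931-09-30
-> re(v=-3975, u_from=B, u_to=MiB)
<- -3975/1048576
-> re(v=-8284, u_from=yd, u_to=mm)
<- -37874448/5

Answer: -5413195225659/800000000


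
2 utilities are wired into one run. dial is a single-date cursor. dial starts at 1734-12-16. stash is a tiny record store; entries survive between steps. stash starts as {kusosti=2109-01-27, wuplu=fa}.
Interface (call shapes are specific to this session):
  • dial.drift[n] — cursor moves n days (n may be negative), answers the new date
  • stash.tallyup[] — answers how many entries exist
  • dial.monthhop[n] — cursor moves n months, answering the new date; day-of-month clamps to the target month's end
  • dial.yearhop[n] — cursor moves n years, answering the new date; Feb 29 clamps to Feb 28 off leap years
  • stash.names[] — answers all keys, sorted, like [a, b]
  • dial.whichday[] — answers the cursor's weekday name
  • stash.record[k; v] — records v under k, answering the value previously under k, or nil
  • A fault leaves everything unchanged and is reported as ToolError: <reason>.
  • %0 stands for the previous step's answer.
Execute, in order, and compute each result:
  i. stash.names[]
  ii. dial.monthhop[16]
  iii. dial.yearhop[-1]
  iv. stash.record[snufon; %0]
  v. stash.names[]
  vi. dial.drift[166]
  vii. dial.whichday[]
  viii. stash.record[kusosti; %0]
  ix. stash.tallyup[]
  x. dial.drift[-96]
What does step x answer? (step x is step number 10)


// 1. stash.names() => [kusosti, wuplu]
// 2. dial.monthhop(n=16) => 1736-04-16
// 3. dial.yearhop(n=-1) => 1735-04-16
// 4. stash.record(k=snufon, v=%0) => nil
// 5. stash.names() => [kusosti, snufon, wuplu]
// 6. dial.drift(n=166) => 1735-09-29
// 7. dial.whichday() => Thursday
// 8. stash.record(k=kusosti, v=%0) => 2109-01-27
// 9. stash.tallyup() => 3
// 10. dial.drift(n=-96) => 1735-06-25

Answer: 1735-06-25


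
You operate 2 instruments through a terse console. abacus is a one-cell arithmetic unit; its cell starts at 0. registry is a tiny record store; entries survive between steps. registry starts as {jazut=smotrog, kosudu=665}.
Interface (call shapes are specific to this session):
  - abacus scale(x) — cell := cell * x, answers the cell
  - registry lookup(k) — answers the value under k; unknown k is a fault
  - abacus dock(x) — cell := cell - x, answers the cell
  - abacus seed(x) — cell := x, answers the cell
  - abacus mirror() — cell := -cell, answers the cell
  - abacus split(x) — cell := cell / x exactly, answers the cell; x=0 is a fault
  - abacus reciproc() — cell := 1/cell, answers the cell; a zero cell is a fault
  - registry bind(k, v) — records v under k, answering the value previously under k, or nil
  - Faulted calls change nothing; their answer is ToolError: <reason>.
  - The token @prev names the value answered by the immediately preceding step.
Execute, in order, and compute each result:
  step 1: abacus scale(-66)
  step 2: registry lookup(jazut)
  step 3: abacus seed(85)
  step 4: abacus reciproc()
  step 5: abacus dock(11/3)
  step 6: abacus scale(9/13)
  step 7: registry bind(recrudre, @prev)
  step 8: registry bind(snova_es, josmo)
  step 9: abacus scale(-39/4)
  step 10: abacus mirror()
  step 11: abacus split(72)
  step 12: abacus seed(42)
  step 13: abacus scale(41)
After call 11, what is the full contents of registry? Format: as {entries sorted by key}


# 1. abacus scale(-66) => 0
# 2. registry lookup(jazut) => smotrog
# 3. abacus seed(85) => 85
# 4. abacus reciproc() => 1/85
# 5. abacus dock(11/3) => -932/255
# 6. abacus scale(9/13) => -2796/1105
# 7. registry bind(recrudre, @prev) => nil
# 8. registry bind(snova_es, josmo) => nil
# 9. abacus scale(-39/4) => 2097/85
# 10. abacus mirror() => -2097/85
# 11. abacus split(72) => -233/680
# 12. abacus seed(42) => 42
# 13. abacus scale(41) => 1722

Answer: {jazut=smotrog, kosudu=665, recrudre=-2796/1105, snova_es=josmo}


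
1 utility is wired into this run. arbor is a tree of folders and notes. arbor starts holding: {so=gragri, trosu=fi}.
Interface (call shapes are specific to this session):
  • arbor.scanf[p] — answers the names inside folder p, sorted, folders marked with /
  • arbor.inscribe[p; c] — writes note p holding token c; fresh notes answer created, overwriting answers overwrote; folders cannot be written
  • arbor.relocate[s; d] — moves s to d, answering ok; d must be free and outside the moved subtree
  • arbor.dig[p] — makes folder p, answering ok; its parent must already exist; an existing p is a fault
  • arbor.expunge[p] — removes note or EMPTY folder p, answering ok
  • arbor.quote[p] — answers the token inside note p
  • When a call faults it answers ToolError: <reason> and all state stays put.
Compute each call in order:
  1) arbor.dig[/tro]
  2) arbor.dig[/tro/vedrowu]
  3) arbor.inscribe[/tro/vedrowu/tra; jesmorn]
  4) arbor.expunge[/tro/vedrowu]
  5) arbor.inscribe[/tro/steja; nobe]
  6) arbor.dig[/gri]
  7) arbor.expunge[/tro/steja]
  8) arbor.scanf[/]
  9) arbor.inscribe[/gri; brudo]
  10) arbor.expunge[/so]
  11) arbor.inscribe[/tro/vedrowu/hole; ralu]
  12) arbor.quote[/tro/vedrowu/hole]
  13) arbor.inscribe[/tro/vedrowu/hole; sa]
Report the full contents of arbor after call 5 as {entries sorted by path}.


! 1. dig(p=/tro) : ok
! 2. dig(p=/tro/vedrowu) : ok
! 3. inscribe(p=/tro/vedrowu/tra, c=jesmorn) : created
! 4. expunge(p=/tro/vedrowu) : ToolError: not empty
! 5. inscribe(p=/tro/steja, c=nobe) : created
! 6. dig(p=/gri) : ok
! 7. expunge(p=/tro/steja) : ok
! 8. scanf(p=/) : [gri/, so, tro/, trosu]
! 9. inscribe(p=/gri, c=brudo) : ToolError: is a directory
! 10. expunge(p=/so) : ok
! 11. inscribe(p=/tro/vedrowu/hole, c=ralu) : created
! 12. quote(p=/tro/vedrowu/hole) : ralu
! 13. inscribe(p=/tro/vedrowu/hole, c=sa) : overwrote

Answer: {so=gragri, tro/, tro/steja=nobe, tro/vedrowu/, tro/vedrowu/tra=jesmorn, trosu=fi}


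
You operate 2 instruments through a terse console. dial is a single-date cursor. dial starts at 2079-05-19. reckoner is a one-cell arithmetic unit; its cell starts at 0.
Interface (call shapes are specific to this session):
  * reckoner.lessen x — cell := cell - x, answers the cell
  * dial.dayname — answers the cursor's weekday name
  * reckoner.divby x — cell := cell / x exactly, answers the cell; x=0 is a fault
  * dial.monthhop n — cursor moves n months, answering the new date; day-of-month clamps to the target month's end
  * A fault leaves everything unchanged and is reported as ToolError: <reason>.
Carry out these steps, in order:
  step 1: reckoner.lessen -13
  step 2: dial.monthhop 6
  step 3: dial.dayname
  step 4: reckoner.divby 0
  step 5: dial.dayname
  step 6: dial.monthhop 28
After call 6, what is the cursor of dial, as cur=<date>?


;; 1. reckoner.lessen(x→-13) ~> 13
;; 2. dial.monthhop(n→6) ~> 2079-11-19
;; 3. dial.dayname() ~> Sunday
;; 4. reckoner.divby(x→0) ~> ToolError: division by zero
;; 5. dial.dayname() ~> Sunday
;; 6. dial.monthhop(n→28) ~> 2082-03-19

Answer: cur=2082-03-19


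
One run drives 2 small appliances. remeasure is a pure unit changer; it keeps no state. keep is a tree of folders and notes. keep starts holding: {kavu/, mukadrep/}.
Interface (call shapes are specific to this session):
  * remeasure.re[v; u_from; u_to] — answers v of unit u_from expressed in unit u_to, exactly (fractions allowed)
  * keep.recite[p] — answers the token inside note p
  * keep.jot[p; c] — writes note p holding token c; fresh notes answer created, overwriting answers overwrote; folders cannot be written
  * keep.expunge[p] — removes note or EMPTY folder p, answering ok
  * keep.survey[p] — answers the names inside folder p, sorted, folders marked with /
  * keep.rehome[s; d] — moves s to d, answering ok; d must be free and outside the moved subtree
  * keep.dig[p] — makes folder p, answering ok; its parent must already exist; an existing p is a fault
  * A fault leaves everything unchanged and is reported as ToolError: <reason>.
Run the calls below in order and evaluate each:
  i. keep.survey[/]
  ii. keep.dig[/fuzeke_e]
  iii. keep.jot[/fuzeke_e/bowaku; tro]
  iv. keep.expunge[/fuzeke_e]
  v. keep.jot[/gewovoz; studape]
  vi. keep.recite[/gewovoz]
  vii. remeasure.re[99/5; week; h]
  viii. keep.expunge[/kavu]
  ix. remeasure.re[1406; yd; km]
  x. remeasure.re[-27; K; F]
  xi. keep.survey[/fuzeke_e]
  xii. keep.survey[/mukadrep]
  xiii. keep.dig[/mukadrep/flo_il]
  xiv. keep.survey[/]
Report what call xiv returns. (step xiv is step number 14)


;; 1. keep.survey(p→/) ~> [kavu/, mukadrep/]
;; 2. keep.dig(p→/fuzeke_e) ~> ok
;; 3. keep.jot(p→/fuzeke_e/bowaku, c→tro) ~> created
;; 4. keep.expunge(p→/fuzeke_e) ~> ToolError: not empty
;; 5. keep.jot(p→/gewovoz, c→studape) ~> created
;; 6. keep.recite(p→/gewovoz) ~> studape
;; 7. remeasure.re(v→99/5, u_from→week, u_to→h) ~> 16632/5
;; 8. keep.expunge(p→/kavu) ~> ok
;; 9. remeasure.re(v→1406, u_from→yd, u_to→km) ~> 803529/625000
;; 10. remeasure.re(v→-27, u_from→K, u_to→F) ~> -50827/100
;; 11. keep.survey(p→/fuzeke_e) ~> [bowaku]
;; 12. keep.survey(p→/mukadrep) ~> []
;; 13. keep.dig(p→/mukadrep/flo_il) ~> ok
;; 14. keep.survey(p→/) ~> [fuzeke_e/, gewovoz, mukadrep/]

Answer: [fuzeke_e/, gewovoz, mukadrep/]


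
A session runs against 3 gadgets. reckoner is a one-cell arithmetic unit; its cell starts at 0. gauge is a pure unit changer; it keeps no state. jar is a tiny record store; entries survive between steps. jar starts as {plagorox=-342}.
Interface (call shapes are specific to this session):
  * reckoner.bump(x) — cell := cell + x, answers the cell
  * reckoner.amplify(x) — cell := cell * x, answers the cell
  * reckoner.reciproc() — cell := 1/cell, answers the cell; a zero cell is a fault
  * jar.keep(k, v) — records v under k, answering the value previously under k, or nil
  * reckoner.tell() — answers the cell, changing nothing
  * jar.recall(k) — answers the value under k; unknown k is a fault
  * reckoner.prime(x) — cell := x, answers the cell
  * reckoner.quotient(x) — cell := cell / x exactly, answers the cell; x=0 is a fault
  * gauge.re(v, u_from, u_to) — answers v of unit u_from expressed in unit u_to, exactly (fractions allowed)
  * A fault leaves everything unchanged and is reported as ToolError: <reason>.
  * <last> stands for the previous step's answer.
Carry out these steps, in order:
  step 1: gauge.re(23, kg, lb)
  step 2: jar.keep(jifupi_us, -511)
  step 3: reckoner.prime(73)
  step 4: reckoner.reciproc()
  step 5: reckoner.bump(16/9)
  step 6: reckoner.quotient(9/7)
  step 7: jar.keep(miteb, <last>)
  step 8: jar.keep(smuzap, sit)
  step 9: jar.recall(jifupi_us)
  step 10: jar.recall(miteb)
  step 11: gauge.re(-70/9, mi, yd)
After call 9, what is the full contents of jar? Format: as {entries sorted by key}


>>> gauge.re v→23 u_from→kg u_to→lb
= 2300000000/45359237
>>> jar.keep k→jifupi_us v→-511
= nil
>>> reckoner.prime x→73
= 73
>>> reckoner.reciproc
= 1/73
>>> reckoner.bump x→16/9
= 1177/657
>>> reckoner.quotient x→9/7
= 8239/5913
>>> jar.keep k→miteb v→<last>
= nil
>>> jar.keep k→smuzap v→sit
= nil
>>> jar.recall k→jifupi_us
= -511
>>> jar.recall k→miteb
= 8239/5913
>>> gauge.re v→-70/9 u_from→mi u_to→yd
= -123200/9

Answer: {jifupi_us=-511, miteb=8239/5913, plagorox=-342, smuzap=sit}


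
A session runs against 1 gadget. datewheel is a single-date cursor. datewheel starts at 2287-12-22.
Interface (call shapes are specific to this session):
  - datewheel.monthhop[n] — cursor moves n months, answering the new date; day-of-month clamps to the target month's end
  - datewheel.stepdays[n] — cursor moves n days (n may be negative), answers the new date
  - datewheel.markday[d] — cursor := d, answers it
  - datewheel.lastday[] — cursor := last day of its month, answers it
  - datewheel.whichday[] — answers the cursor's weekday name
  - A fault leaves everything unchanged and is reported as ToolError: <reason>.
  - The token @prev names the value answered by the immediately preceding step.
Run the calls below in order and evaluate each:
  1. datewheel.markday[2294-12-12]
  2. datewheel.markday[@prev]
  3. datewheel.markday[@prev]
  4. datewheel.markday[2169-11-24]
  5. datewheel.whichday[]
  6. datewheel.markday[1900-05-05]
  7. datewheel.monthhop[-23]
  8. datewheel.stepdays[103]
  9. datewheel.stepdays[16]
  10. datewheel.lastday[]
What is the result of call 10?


-- 1. datewheel.markday(d=2294-12-12) => 2294-12-12
-- 2. datewheel.markday(d=@prev) => 2294-12-12
-- 3. datewheel.markday(d=@prev) => 2294-12-12
-- 4. datewheel.markday(d=2169-11-24) => 2169-11-24
-- 5. datewheel.whichday() => Friday
-- 6. datewheel.markday(d=1900-05-05) => 1900-05-05
-- 7. datewheel.monthhop(n=-23) => 1898-06-05
-- 8. datewheel.stepdays(n=103) => 1898-09-16
-- 9. datewheel.stepdays(n=16) => 1898-10-02
-- 10. datewheel.lastday() => 1898-10-31

Answer: 1898-10-31


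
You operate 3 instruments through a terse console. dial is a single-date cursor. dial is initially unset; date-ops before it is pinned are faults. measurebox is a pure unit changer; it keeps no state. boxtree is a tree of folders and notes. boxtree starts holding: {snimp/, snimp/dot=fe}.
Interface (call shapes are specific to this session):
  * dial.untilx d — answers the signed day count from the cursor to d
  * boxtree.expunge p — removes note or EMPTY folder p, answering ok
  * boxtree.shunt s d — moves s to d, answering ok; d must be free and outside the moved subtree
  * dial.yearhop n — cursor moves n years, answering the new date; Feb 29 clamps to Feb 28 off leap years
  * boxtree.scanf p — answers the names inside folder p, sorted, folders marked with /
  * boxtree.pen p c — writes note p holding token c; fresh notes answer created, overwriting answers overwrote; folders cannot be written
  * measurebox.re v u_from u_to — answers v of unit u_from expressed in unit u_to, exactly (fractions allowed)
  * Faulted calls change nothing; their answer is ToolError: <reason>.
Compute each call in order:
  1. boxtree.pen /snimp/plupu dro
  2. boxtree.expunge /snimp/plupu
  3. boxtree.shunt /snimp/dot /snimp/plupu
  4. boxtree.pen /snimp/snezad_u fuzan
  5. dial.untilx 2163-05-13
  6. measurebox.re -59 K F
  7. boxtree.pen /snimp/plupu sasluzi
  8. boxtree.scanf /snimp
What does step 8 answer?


~$ pen p→/snimp/plupu c→dro
:: created
~$ expunge p→/snimp/plupu
:: ok
~$ shunt s→/snimp/dot d→/snimp/plupu
:: ok
~$ pen p→/snimp/snezad_u c→fuzan
:: created
~$ untilx d→2163-05-13
:: ToolError: no date set
~$ re v→-59 u_from→K u_to→F
:: -56587/100
~$ pen p→/snimp/plupu c→sasluzi
:: overwrote
~$ scanf p→/snimp
:: [plupu, snezad_u]

Answer: [plupu, snezad_u]


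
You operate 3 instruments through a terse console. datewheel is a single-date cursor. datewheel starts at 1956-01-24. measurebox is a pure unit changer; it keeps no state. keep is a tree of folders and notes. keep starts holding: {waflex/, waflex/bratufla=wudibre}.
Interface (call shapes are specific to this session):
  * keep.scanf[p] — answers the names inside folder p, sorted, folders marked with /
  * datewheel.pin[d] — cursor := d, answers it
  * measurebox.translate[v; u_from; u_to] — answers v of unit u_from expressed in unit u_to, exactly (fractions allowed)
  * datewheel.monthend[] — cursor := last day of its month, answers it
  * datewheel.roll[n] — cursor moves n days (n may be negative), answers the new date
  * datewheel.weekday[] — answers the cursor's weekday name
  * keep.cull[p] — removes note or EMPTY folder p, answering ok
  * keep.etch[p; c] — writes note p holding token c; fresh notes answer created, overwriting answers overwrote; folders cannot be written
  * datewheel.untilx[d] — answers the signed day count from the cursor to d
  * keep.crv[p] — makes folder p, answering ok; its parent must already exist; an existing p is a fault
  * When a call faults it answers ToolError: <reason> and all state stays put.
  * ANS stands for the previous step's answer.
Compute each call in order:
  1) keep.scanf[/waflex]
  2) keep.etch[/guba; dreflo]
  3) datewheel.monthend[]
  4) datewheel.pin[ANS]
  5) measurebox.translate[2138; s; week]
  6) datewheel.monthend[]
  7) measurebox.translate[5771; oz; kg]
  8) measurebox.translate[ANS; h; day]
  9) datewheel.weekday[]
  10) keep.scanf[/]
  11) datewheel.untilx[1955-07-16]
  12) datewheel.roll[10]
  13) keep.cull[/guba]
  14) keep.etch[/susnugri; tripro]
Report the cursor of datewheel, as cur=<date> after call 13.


Answer: cur=1956-02-10

Derivation:
>>> keep.scanf p='/waflex'
[out] [bratufla]
>>> keep.etch p='/guba' c='dreflo'
[out] created
>>> datewheel.monthend
[out] 1956-01-31
>>> datewheel.pin d='ANS'
[out] 1956-01-31
>>> measurebox.translate v='2138' u_from='s' u_to='week'
[out] 1069/302400
>>> datewheel.monthend
[out] 1956-01-31
>>> measurebox.translate v='5771' u_from='oz' u_to='kg'
[out] 261768156727/1600000000
>>> measurebox.translate v='ANS' u_from='h' u_to='day'
[out] 261768156727/38400000000
>>> datewheel.weekday
[out] Tuesday
>>> keep.scanf p='/'
[out] [guba, waflex/]
>>> datewheel.untilx d='1955-07-16'
[out] -199
>>> datewheel.roll n='10'
[out] 1956-02-10
>>> keep.cull p='/guba'
[out] ok
>>> keep.etch p='/susnugri' c='tripro'
[out] created


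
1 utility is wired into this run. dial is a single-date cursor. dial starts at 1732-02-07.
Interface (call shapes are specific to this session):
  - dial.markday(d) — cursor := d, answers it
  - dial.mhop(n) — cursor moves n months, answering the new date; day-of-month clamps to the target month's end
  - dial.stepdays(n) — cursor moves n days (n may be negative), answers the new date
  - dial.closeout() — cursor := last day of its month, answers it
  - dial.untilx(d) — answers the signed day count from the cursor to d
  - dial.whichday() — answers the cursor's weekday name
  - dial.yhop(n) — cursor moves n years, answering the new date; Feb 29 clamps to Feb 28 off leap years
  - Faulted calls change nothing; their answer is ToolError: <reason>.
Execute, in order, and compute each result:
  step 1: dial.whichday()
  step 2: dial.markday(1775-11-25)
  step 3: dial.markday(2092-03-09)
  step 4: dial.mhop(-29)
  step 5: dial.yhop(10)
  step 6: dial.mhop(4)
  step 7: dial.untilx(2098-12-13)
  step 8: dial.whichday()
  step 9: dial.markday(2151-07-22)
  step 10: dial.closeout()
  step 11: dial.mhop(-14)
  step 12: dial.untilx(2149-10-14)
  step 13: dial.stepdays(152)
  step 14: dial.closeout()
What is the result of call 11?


-> dial.whichday()
<- Thursday
-> dial.markday(1775-11-25)
<- 1775-11-25
-> dial.markday(2092-03-09)
<- 2092-03-09
-> dial.mhop(-29)
<- 2089-10-09
-> dial.yhop(10)
<- 2099-10-09
-> dial.mhop(4)
<- 2100-02-09
-> dial.untilx(2098-12-13)
<- -423
-> dial.whichday()
<- Tuesday
-> dial.markday(2151-07-22)
<- 2151-07-22
-> dial.closeout()
<- 2151-07-31
-> dial.mhop(-14)
<- 2150-05-31
-> dial.untilx(2149-10-14)
<- -229
-> dial.stepdays(152)
<- 2150-10-30
-> dial.closeout()
<- 2150-10-31

Answer: 2150-05-31


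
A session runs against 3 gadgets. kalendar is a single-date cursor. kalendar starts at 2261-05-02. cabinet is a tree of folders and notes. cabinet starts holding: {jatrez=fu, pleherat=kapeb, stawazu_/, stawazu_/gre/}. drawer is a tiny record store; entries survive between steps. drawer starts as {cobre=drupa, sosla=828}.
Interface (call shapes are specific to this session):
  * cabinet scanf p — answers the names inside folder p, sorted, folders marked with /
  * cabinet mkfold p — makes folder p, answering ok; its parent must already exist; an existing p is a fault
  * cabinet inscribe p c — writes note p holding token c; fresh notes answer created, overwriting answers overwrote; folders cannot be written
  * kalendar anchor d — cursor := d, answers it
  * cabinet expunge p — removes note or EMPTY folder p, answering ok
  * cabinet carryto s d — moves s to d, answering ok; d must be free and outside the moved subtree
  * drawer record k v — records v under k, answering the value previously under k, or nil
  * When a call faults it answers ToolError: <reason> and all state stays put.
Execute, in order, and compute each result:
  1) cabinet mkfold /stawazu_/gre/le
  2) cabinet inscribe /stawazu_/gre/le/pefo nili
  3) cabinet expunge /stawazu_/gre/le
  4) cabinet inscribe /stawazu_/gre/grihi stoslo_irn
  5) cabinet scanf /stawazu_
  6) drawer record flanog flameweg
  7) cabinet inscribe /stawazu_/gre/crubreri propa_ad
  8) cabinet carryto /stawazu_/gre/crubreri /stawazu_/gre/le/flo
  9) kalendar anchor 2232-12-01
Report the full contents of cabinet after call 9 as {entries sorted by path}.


I invoke cabinet mkfold(p='/stawazu_/gre/le'), — result: ok.
Invoking cabinet inscribe(p='/stawazu_/gre/le/pefo', c='nili'), and see created.
Using cabinet expunge(p='/stawazu_/gre/le'), and observe ToolError: not empty.
I invoke cabinet inscribe(p='/stawazu_/gre/grihi', c='stoslo_irn'): created.
Invoking cabinet scanf(p='/stawazu_'), and get [gre/].
I use drawer record(k='flanog', v='flameweg'), and get nil.
I call cabinet inscribe(p='/stawazu_/gre/crubreri', c='propa_ad'), — result: created.
I use cabinet carryto(s='/stawazu_/gre/crubreri', d='/stawazu_/gre/le/flo'), and see ok.
I use kalendar anchor(d='2232-12-01'), and see 2232-12-01.

Answer: {jatrez=fu, pleherat=kapeb, stawazu_/, stawazu_/gre/, stawazu_/gre/grihi=stoslo_irn, stawazu_/gre/le/, stawazu_/gre/le/flo=propa_ad, stawazu_/gre/le/pefo=nili}


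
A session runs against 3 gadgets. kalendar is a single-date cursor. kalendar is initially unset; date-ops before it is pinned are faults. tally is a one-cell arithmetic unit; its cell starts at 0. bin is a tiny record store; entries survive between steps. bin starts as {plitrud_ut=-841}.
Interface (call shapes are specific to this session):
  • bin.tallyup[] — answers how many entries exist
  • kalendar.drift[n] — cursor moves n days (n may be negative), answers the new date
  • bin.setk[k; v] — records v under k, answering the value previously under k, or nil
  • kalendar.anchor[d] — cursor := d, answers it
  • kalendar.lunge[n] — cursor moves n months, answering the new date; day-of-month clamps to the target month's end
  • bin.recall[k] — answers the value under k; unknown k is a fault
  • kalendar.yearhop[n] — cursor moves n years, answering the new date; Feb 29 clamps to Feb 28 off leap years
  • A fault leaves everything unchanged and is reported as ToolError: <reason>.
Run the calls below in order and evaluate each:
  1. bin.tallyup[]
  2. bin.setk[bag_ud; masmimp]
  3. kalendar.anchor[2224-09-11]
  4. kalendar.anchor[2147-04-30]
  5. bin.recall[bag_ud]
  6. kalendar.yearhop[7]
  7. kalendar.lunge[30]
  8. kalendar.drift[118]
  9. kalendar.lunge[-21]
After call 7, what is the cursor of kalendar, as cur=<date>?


Answer: cur=2156-10-30

Derivation:
% bin.tallyup
= 1
% bin.setk k→bag_ud v→masmimp
= nil
% kalendar.anchor d→2224-09-11
= 2224-09-11
% kalendar.anchor d→2147-04-30
= 2147-04-30
% bin.recall k→bag_ud
= masmimp
% kalendar.yearhop n→7
= 2154-04-30
% kalendar.lunge n→30
= 2156-10-30
% kalendar.drift n→118
= 2157-02-25
% kalendar.lunge n→-21
= 2155-05-25


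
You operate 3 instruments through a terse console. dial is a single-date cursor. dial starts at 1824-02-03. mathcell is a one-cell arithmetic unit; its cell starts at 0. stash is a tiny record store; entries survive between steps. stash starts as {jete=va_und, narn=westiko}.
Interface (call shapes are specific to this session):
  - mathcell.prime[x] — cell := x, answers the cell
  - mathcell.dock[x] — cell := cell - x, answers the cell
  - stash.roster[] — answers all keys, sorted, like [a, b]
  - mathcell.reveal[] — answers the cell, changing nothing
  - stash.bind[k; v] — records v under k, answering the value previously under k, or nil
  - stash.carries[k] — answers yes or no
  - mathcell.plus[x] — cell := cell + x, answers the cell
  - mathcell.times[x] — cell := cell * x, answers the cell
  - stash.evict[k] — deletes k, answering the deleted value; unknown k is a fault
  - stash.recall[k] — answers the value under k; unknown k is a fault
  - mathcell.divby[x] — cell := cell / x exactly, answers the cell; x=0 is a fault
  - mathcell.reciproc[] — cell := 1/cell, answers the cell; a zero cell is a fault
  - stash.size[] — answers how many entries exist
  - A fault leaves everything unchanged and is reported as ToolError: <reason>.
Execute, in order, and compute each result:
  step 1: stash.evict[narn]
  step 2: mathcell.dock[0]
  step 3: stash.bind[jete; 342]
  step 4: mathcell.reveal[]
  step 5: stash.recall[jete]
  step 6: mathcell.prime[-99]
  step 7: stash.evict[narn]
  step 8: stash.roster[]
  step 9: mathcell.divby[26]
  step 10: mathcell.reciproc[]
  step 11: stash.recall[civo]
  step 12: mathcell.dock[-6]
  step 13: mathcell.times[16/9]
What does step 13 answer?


$ stash.evict k: narn
  westiko
$ mathcell.dock x: 0
  0
$ stash.bind k: jete v: 342
  va_und
$ mathcell.reveal
  0
$ stash.recall k: jete
  342
$ mathcell.prime x: -99
  -99
$ stash.evict k: narn
  ToolError: no such key narn
$ stash.roster
  [jete]
$ mathcell.divby x: 26
  -99/26
$ mathcell.reciproc
  -26/99
$ stash.recall k: civo
  ToolError: no such key civo
$ mathcell.dock x: -6
  568/99
$ mathcell.times x: 16/9
  9088/891

Answer: 9088/891


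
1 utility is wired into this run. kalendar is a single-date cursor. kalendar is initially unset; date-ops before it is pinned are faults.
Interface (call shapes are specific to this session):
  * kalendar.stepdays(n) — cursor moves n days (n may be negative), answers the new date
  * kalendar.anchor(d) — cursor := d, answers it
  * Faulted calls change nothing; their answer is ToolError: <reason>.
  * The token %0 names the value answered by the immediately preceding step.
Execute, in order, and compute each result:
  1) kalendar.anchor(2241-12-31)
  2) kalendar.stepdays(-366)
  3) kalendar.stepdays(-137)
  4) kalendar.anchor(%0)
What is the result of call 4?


Step: kalendar.anchor[d: 2241-12-31]
Result: 2241-12-31
Step: kalendar.stepdays[n: -366]
Result: 2240-12-30
Step: kalendar.stepdays[n: -137]
Result: 2240-08-15
Step: kalendar.anchor[d: %0]
Result: 2240-08-15

Answer: 2240-08-15


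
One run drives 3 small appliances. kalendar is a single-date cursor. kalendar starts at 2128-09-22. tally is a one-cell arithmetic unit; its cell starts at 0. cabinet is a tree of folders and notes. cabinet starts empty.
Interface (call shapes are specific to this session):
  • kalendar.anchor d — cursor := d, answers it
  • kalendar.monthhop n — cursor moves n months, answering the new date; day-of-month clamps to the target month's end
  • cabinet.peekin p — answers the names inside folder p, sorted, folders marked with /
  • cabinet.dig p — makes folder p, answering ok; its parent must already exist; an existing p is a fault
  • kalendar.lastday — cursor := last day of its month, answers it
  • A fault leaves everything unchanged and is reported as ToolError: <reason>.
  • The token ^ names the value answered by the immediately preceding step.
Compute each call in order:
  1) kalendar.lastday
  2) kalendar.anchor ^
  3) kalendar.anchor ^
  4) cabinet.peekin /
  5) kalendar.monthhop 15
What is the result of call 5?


·→ kalendar.lastday()
·← 2128-09-30
·→ kalendar.anchor(d=^)
·← 2128-09-30
·→ kalendar.anchor(d=^)
·← 2128-09-30
·→ cabinet.peekin(p=/)
·← []
·→ kalendar.monthhop(n=15)
·← 2129-12-30

Answer: 2129-12-30


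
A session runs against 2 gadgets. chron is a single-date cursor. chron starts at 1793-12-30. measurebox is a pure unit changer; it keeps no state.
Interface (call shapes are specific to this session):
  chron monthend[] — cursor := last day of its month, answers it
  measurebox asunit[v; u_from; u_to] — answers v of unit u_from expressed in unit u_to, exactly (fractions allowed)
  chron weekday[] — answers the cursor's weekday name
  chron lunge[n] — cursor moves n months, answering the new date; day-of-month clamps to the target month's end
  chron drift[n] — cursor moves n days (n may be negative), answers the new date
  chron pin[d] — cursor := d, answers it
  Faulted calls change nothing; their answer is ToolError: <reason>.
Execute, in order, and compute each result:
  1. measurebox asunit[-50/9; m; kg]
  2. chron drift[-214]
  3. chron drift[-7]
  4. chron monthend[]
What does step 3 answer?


~$ measurebox asunit v=-50/9 u_from=m u_to=kg
= ToolError: incompatible units
~$ chron drift n=-214
= 1793-05-30
~$ chron drift n=-7
= 1793-05-23
~$ chron monthend
= 1793-05-31

Answer: 1793-05-23


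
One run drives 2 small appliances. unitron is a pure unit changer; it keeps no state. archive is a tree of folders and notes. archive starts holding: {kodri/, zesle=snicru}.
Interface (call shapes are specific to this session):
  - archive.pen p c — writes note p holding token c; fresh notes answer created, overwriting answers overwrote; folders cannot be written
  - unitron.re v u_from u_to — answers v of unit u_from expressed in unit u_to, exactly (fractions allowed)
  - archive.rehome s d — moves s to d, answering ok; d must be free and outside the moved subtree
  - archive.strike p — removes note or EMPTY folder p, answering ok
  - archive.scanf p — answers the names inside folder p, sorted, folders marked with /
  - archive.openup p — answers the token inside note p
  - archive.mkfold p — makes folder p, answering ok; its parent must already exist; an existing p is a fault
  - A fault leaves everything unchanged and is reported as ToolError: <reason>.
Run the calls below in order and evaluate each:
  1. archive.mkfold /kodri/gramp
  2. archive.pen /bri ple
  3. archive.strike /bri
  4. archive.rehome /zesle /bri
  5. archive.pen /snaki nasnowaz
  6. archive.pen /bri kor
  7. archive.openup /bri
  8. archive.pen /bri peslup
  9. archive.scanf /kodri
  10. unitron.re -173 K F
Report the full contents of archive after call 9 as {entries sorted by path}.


→ mkfold(p='/kodri/gramp')
← ok
→ pen(p='/bri', c='ple')
← created
→ strike(p='/bri')
← ok
→ rehome(s='/zesle', d='/bri')
← ok
→ pen(p='/snaki', c='nasnowaz')
← created
→ pen(p='/bri', c='kor')
← overwrote
→ openup(p='/bri')
← kor
→ pen(p='/bri', c='peslup')
← overwrote
→ scanf(p='/kodri')
← [gramp/]
→ re(v='-173', u_from='K', u_to='F')
← -77107/100

Answer: {bri=peslup, kodri/, kodri/gramp/, snaki=nasnowaz}


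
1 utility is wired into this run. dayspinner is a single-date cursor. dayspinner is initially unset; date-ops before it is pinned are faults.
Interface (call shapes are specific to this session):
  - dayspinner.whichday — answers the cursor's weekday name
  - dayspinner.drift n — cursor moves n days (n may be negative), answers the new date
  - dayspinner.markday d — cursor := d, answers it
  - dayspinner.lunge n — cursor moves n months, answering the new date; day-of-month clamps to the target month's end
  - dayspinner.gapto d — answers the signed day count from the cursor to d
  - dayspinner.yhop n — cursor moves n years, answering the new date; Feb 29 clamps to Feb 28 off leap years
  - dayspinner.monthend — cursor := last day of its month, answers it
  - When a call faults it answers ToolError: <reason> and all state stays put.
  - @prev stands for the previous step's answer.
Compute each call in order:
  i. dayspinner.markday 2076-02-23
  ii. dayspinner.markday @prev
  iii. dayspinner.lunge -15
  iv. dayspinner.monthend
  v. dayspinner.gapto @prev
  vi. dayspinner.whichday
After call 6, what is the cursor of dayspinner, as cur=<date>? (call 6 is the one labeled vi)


Answer: cur=2074-11-30

Derivation:
Calling dayspinner.markday(2076-02-23), yielding 2076-02-23.
Using dayspinner.markday(@prev), giving 2076-02-23.
Using dayspinner.lunge(-15), and get 2074-11-23.
Now I run dayspinner.monthend, which returns 2074-11-30.
I try dayspinner.gapto(@prev), which returns 0.
I invoke dayspinner.whichday, and get Friday.


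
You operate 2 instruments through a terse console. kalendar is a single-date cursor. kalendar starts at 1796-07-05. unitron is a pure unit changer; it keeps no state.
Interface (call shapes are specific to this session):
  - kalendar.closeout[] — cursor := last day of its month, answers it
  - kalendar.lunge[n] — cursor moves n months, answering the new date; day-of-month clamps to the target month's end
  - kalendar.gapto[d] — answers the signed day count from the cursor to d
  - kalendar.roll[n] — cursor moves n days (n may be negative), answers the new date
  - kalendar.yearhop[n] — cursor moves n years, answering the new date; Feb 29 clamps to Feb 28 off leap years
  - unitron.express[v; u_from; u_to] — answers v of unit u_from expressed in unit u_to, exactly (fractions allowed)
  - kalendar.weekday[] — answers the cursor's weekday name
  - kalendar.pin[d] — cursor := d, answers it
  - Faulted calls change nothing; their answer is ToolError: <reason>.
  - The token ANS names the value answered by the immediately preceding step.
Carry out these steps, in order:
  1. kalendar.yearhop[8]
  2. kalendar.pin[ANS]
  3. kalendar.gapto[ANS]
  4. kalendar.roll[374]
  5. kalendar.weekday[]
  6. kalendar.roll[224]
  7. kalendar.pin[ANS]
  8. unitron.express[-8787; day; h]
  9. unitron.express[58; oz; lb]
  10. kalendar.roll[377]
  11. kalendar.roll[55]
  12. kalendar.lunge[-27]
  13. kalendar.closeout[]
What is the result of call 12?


>> kalendar.yearhop(n: 8)
<< 1804-07-05
>> kalendar.pin(d: ANS)
<< 1804-07-05
>> kalendar.gapto(d: ANS)
<< 0
>> kalendar.roll(n: 374)
<< 1805-07-14
>> kalendar.weekday()
<< Sunday
>> kalendar.roll(n: 224)
<< 1806-02-23
>> kalendar.pin(d: ANS)
<< 1806-02-23
>> unitron.express(v: -8787, u_from: day, u_to: h)
<< -210888
>> unitron.express(v: 58, u_from: oz, u_to: lb)
<< 29/8
>> kalendar.roll(n: 377)
<< 1807-03-07
>> kalendar.roll(n: 55)
<< 1807-05-01
>> kalendar.lunge(n: -27)
<< 1805-02-01
>> kalendar.closeout()
<< 1805-02-28

Answer: 1805-02-01


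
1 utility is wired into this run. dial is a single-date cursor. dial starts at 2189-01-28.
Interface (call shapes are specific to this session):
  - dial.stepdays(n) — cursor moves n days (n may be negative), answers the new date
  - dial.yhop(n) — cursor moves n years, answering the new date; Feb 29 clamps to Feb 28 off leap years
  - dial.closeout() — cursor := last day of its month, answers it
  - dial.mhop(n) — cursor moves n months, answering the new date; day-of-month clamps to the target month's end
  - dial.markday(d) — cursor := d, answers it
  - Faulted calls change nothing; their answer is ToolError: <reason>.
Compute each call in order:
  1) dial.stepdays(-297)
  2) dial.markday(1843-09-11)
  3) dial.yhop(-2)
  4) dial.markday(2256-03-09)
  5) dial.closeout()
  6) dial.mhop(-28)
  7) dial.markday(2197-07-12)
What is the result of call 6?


Answer: 2253-11-30

Derivation:
>> dial.stepdays(n=-297)
<< 2188-04-06
>> dial.markday(d=1843-09-11)
<< 1843-09-11
>> dial.yhop(n=-2)
<< 1841-09-11
>> dial.markday(d=2256-03-09)
<< 2256-03-09
>> dial.closeout()
<< 2256-03-31
>> dial.mhop(n=-28)
<< 2253-11-30
>> dial.markday(d=2197-07-12)
<< 2197-07-12


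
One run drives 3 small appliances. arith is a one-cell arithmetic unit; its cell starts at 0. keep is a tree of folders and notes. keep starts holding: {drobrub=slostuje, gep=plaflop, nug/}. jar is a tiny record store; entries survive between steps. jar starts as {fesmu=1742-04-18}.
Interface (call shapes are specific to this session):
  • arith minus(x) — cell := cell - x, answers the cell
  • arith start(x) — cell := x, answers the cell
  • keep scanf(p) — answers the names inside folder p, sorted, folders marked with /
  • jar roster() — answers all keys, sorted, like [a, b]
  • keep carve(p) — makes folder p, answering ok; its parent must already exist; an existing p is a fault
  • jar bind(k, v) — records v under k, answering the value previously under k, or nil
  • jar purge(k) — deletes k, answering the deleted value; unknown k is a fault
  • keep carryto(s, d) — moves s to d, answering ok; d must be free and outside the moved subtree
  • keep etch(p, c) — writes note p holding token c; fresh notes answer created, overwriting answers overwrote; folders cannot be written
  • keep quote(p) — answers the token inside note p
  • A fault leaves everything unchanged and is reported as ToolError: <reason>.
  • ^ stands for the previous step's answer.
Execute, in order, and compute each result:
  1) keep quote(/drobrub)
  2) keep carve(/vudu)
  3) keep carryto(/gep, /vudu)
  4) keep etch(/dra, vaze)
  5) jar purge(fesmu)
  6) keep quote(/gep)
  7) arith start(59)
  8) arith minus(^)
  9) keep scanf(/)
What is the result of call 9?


~$ keep quote p: /drobrub
= slostuje
~$ keep carve p: /vudu
= ok
~$ keep carryto s: /gep d: /vudu
= ToolError: exists
~$ keep etch p: /dra c: vaze
= created
~$ jar purge k: fesmu
= 1742-04-18
~$ keep quote p: /gep
= plaflop
~$ arith start x: 59
= 59
~$ arith minus x: ^
= 0
~$ keep scanf p: /
= [dra, drobrub, gep, nug/, vudu/]

Answer: [dra, drobrub, gep, nug/, vudu/]


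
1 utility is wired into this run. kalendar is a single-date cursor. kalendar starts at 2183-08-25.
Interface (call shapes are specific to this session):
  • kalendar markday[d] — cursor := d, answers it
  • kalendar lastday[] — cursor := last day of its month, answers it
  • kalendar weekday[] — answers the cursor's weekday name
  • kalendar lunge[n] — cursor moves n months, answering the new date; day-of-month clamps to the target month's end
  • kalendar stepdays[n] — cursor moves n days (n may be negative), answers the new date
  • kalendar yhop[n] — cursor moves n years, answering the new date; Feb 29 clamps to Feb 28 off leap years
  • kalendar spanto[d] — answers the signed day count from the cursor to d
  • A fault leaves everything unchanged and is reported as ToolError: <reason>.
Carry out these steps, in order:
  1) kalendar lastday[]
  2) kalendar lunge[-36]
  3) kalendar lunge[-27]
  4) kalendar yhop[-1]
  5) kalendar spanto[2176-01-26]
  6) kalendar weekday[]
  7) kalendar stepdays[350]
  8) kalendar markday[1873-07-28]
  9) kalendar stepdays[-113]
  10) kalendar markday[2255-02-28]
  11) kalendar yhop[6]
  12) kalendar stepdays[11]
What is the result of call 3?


Now I run kalendar lastday(): 2183-08-31.
I invoke kalendar lunge passing n: -36, and get 2180-08-31.
Next I call kalendar lunge passing n: -27, yielding 2178-05-31.
Using kalendar yhop passing n: -1, giving 2177-05-31.
Calling kalendar spanto passing d: 2176-01-26, yielding -491.
I invoke kalendar weekday(), and observe Saturday.
I run kalendar stepdays passing n: 350, — result: 2178-05-16.
Now I run kalendar markday passing d: 1873-07-28, giving 1873-07-28.
Calling kalendar stepdays passing n: -113, yielding 1873-04-06.
Using kalendar markday passing d: 2255-02-28, and get 2255-02-28.
I use kalendar yhop passing n: 6, which returns 2261-02-28.
Then kalendar stepdays passing n: 11, → 2261-03-11.

Answer: 2178-05-31
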